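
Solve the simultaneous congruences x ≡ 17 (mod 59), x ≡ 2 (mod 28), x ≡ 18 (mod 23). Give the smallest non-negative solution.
The moduli 59, 28, 23 are pairwise coprime, so by the CRT there is a unique solution mod 59·28·23 = 37996.
Solve by successive substitution. Start with x ≡ 17 (mod 59).
  Combine with x ≡ 2 (mod 28): write x = 17 + 59·t and require 17 + 59·t ≡ 2 (mod 28), i.e. 59·t ≡ 2 − 17 ≡ 13 (mod 28). Since 59^(−1) ≡ 19 (mod 28) (59 ≡ 3 (mod 28)), t ≡ 19·13 ≡ 23 (mod 28). So x ≡ 17 + 59·23 = 1374 (mod 1652).
  Combine with x ≡ 18 (mod 23): write x = 1374 + 1652·t and require 1374 + 1652·t ≡ 18 (mod 23), i.e. 1652·t ≡ 18 − 1374 ≡ 1 (mod 23). Since 1652^(−1) ≡ 17 (mod 23) (1652 ≡ 19 (mod 23)), t ≡ 17·1 ≡ 17 (mod 23). So x ≡ 1374 + 1652·17 = 29458 (mod 37996).
Unique solution in [0, 37996): x = 29458.

Final answer: x ≡ 29458 (mod 37996); the representative in [0, 37996) is 29458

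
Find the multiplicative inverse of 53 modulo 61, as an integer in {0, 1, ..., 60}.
53^(−1) ≡ 38 (mod 61)

Apply the extended Euclidean algorithm to (61, 53), tracking rows (r, s, t) with s·61 + t·53 = r. Each division r_prev = q·r_cur + r_new produces the new row as (previous row) − q·(current row):
  row A: (61, 1, 0)   [1·61 + 0·53 = 61]
  row B: (53, 0, 1)   [0·61 + 1·53 = 53]
  61 = 1·53 + 8   → row C = row A − 1·row B = (8, 1, −1)   [check: 1·61 − 1·53 = 8]
  53 = 6·8 + 5   → row D = row B − 6·row C = (5, −6, 7)   [check: −6·61 + 7·53 = 5]
  8 = 1·5 + 3   → row E = row C − 1·row D = (3, 7, −8)   [check: 7·61 − 8·53 = 3]
  5 = 1·3 + 2   → row F = row D − 1·row E = (2, −13, 15)   [check: −13·61 + 15·53 = 2]
  3 = 1·2 + 1   → row G = row E − 1·row F = (1, 20, −23)   [check: 20·61 − 23·53 = 1]
  2 = 2·1 + 0   → remainder 0, stop. gcd = 1 (last nonzero row G).
The gcd is 1, so 53 is invertible mod 61. The last nonzero row gives 20·61 − 23·53 = 1, so t = −23. So 53^(−1) ≡ −23 ≡ 38 (mod 61). Verify: 53 · 38 = 2014 ≡ 1 (mod 61). ✓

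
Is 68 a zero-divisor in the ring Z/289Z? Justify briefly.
YES

gcd(68, 289) = 17 > 1, so 68 is not a unit in Z/289Z. In Z/nZ every nonzero non-unit is a zero-divisor: explicitly, take b = 289/gcd = 17 ≠ 0 (mod 289); then 68·17 = 1156 = 4·289, i.e. 68·17 ≡ 0 (mod 289). So 68 is a zero-divisor.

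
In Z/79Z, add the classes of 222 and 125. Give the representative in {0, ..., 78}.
31

Reduce the summands first: 222 ≡ 64, 125 ≡ 46 (mod 79), so 222 + 125 ≡ 64 + 46 (mod 79). 64 + 46 = 110; 110 = 1·79 + 31, so (222 + 125) mod 79 = 31.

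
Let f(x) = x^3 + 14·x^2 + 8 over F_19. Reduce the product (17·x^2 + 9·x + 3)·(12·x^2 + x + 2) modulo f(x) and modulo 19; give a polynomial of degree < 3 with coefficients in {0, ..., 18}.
Multiply as integer polynomials: a · b = 204·x^4 + 125·x^3 + 79·x^2 + 21·x + 6. Reducing coefficients mod 19: a · b ≡ 14·x^4 + 11·x^3 + 3·x^2 + 2·x + 6. Now divide by f(x) = x^3 + 14·x^2 + 8 in F_19[x], eliminating the leading term at each step:
  leading term 14·x^4: subtract (14·x)·f(x) = 14·x^4 + 6·x^3 + 17·x, leaving 5·x^3 + 3·x^2 + 4·x + 6 (coefficients mod 19)
  leading term 5·x^3: subtract (5)·f(x) = 5·x^3 + 13·x^2 + 2, leaving 9·x^2 + 4·x + 4 (coefficients mod 19)
The degree is now < 3, so this is the remainder. Hence a · b ≡ 9·x^2 + 4·x + 4 in F_19[x]/(f).

Final answer: a · b ≡ 9·x^2 + 4·x + 4 (mod f(x))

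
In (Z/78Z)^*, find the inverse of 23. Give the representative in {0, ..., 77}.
Apply the extended Euclidean algorithm to (78, 23), tracking rows (r, s, t) with s·78 + t·23 = r. Each division r_prev = q·r_cur + r_new produces the new row as (previous row) − q·(current row):
  row A: (78, 1, 0)   [1·78 + 0·23 = 78]
  row B: (23, 0, 1)   [0·78 + 1·23 = 23]
  78 = 3·23 + 9   → row C = row A − 3·row B = (9, 1, −3)   [check: 1·78 − 3·23 = 9]
  23 = 2·9 + 5   → row D = row B − 2·row C = (5, −2, 7)   [check: −2·78 + 7·23 = 5]
  9 = 1·5 + 4   → row E = row C − 1·row D = (4, 3, −10)   [check: 3·78 − 10·23 = 4]
  5 = 1·4 + 1   → row F = row D − 1·row E = (1, −5, 17)   [check: −5·78 + 17·23 = 1]
  4 = 4·1 + 0   → remainder 0, stop. gcd = 1 (last nonzero row F).
The gcd is 1, so 23 is invertible mod 78. The last nonzero row gives −5·78 + 17·23 = 1, so t = 17. So 23^(−1) ≡ 17 (mod 78). Verify: 23 · 17 = 391 ≡ 1 (mod 78). ✓

Final answer: 23^(−1) ≡ 17 (mod 78)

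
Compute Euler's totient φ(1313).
φ(1313) = 1200

φ is multiplicative, with φ(p^e) = p^e − p^(e−1). Factorise 1313 = 13 · 101. Then
  φ(1313) = (13 − 1) · (101 − 1) = 12 · 100 = 1200.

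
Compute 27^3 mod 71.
Use repeated squaring. Binary(3) = 11. Walk through the bits of the exponent 3 left-to-right: at each bit after the leading one, square the running value, then multiply by 27 if the bit is 1 (always reducing mod 71):
  bit 1 = 1 (leading): start with 27.
  bit 2 = 1: square 27^2 = 729 ≡ 19; bit is 1, so multiply 19·27 = 513 ≡ 16 (mod 71).
Final value: 27^3 ≡ 16 (mod 71).

Final answer: 16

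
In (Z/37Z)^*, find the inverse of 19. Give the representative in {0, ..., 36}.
Apply the extended Euclidean algorithm to (37, 19), tracking rows (r, s, t) with s·37 + t·19 = r. Each division r_prev = q·r_cur + r_new produces the new row as (previous row) − q·(current row):
  row A: (37, 1, 0)   [1·37 + 0·19 = 37]
  row B: (19, 0, 1)   [0·37 + 1·19 = 19]
  37 = 1·19 + 18   → row C = row A − 1·row B = (18, 1, −1)   [check: 1·37 − 1·19 = 18]
  19 = 1·18 + 1   → row D = row B − 1·row C = (1, −1, 2)   [check: −1·37 + 2·19 = 1]
  18 = 18·1 + 0   → remainder 0, stop. gcd = 1 (last nonzero row D).
The gcd is 1, so 19 is invertible mod 37. The last nonzero row gives −1·37 + 2·19 = 1, so t = 2. So 19^(−1) ≡ 2 (mod 37). Verify: 19 · 2 = 38 ≡ 1 (mod 37). ✓

Final answer: 19^(−1) ≡ 2 (mod 37)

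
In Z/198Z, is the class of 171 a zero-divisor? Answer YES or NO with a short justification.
gcd(171, 198) = 9 > 1, so 171 is not a unit in Z/198Z. In Z/nZ every nonzero non-unit is a zero-divisor: explicitly, take b = 198/gcd = 22 ≠ 0 (mod 198); then 171·22 = 3762 = 19·198, i.e. 171·22 ≡ 0 (mod 198). So 171 is a zero-divisor.

Final answer: YES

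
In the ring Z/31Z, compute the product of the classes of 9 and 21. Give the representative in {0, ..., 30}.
3

Both factors are already reduced mod 31. 9 · 21 = 189. Dividing by 31: 189 = 6·31 + 3. So (9 · 21) mod 31 = 3.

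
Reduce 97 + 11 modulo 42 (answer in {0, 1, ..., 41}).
Reduce the summands first: 97 ≡ 13 (mod 42), so 97 + 11 ≡ 13 + 11 (mod 42). 13 + 11 = 24; 24 = 0·42 + 24, so (97 + 11) mod 42 = 24.

Final answer: 24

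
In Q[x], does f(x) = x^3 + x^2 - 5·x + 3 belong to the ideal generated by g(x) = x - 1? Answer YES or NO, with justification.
YES

In Q[x] the ideal (g) consists of all multiples of g, so f ∈ (g) iff g | f, i.e. iff the remainder of f on division by g is 0. Divide f by g (g is monic, so eliminate the leading term of the running remainder at each step):
  leading term x^3: subtract (x^2)·g(x) = x^3 - x^2, leaving 2·x^2 - 5·x + 3
  leading term 2·x^2: subtract (2·x)·g(x) = 2·x^2 - 2·x, leaving 3 - 3·x
  leading term -3·x: subtract (-3)·g(x) = 3 - 3·x, leaving 0
The remainder is 0, so f(x) = g(x) · h(x) with h(x) = x^2 + 2·x - 3. Hence g | f, i.e. f ∈ (g).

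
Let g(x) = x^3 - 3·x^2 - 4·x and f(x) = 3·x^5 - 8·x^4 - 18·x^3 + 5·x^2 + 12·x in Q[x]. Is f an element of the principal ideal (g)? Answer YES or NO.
YES

In Q[x] the ideal (g) consists of all multiples of g, so f ∈ (g) iff g | f, i.e. iff the remainder of f on division by g is 0. Divide f by g (g is monic, so eliminate the leading term of the running remainder at each step):
  leading term 3·x^5: subtract (3·x^2)·g(x) = 3·x^5 - 9·x^4 - 12·x^3, leaving x^4 - 6·x^3 + 5·x^2 + 12·x
  leading term x^4: subtract (x)·g(x) = x^4 - 3·x^3 - 4·x^2, leaving -3·x^3 + 9·x^2 + 12·x
  leading term -3·x^3: subtract (-3)·g(x) = -3·x^3 + 9·x^2 + 12·x, leaving 0
The remainder is 0, so f(x) = g(x) · h(x) with h(x) = 3·x^2 + x - 3. Hence g | f, i.e. f ∈ (g).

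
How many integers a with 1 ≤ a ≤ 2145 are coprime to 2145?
The number of a ∈ {1, ..., 2145} with gcd(a, 2145) = 1 is by definition Euler's totient φ(2145). φ is multiplicative, with φ(p^e) = p^e − p^(e−1). Factorise 2145 = 3 · 5 · 11 · 13. Then
  φ(2145) = (3 − 1) · (5 − 1) · (11 − 1) · (13 − 1) = 2 · 4 · 10 · 12 = 960.
So there are 960 such integers.

Final answer: 960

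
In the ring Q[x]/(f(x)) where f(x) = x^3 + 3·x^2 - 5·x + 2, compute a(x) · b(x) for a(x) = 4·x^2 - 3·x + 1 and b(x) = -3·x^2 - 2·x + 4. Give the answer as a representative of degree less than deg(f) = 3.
First multiply in Q[x] without reducing: a · b = -12·x^4 + x^3 + 19·x^2 - 14·x + 4. Now divide by f(x) = x^3 + 3·x^2 - 5·x + 2, eliminating the leading term at each step:
  leading term -12·x^4: subtract (-12·x)·f(x) = -12·x^4 - 36·x^3 + 60·x^2 - 24·x, leaving 37·x^3 - 41·x^2 + 10·x + 4
  leading term 37·x^3: subtract (37)·f(x) = 37·x^3 + 111·x^2 - 185·x + 74, leaving -152·x^2 + 195·x - 70
The degree is now < 3, so this is the remainder. Hence a · b ≡ -152·x^2 + 195·x - 70 in Q[x]/(f).

Final answer: a · b ≡ -152·x^2 + 195·x - 70 (mod f(x))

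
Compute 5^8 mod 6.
Use repeated squaring. Binary(8) = 1000. Walk through the bits of the exponent 8 left-to-right: at each bit after the leading one, square the running value, then multiply by 5 if the bit is 1 (always reducing mod 6):
  bit 1 = 1 (leading): start with 5.
  bit 2 = 0: square 5^2 = 25 ≡ 1 (mod 6).
  bit 3 = 0: square 1^2 = 1 (mod 6).
  bit 4 = 0: square 1^2 = 1 (mod 6).
Final value: 5^8 ≡ 1 (mod 6).

Final answer: 1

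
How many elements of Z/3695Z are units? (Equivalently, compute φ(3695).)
An element a ∈ Z/3695Z is a unit iff gcd(a, 3695) = 1, so the number of units is φ(3695). φ is multiplicative, with φ(p^e) = p^e − p^(e−1). Factorise 3695 = 5 · 739. Then
  φ(3695) = (5 − 1) · (739 − 1) = 4 · 738 = 2952.

Final answer: Z/3695Z has φ(3695) = 2952 units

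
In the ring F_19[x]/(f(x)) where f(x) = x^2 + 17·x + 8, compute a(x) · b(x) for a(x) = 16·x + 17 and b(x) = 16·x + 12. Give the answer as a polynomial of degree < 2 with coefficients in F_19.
Multiply as integer polynomials: a · b = 256·x^2 + 464·x + 204. Reducing coefficients mod 19: a · b ≡ 9·x^2 + 8·x + 14. Now divide by f(x) = x^2 + 17·x + 8 in F_19[x], eliminating the leading term at each step:
  leading term 9·x^2: subtract (9)·f(x) = 9·x^2 + x + 15, leaving 7·x + 18 (coefficients mod 19)
The degree is now < 2, so this is the remainder. Hence a · b ≡ 7·x + 18 in F_19[x]/(f).

Final answer: a · b ≡ 7·x + 18 (mod f(x))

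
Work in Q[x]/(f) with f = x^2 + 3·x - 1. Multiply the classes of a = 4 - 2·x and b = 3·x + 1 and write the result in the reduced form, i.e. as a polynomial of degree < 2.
a · b ≡ 28·x - 2 (mod f(x))

First multiply in Q[x] without reducing: a · b = -6·x^2 + 10·x + 4. Now divide by f(x) = x^2 + 3·x - 1, eliminating the leading term at each step:
  leading term -6·x^2: subtract (-6)·f(x) = -6·x^2 - 18·x + 6, leaving 28·x - 2
The degree is now < 2, so this is the remainder. Hence a · b ≡ 28·x - 2 in Q[x]/(f).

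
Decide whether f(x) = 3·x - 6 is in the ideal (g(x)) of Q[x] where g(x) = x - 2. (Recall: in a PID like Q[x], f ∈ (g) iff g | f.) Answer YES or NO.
In Q[x] the ideal (g) consists of all multiples of g, so f ∈ (g) iff g | f, i.e. iff the remainder of f on division by g is 0. Divide f by g (g is monic, so eliminate the leading term of the running remainder at each step):
  leading term 3·x: subtract (3)·g(x) = 3·x - 6, leaving 0
The remainder is 0, so f(x) = g(x) · h(x) with h(x) = 3. Hence g | f, i.e. f ∈ (g).

Final answer: YES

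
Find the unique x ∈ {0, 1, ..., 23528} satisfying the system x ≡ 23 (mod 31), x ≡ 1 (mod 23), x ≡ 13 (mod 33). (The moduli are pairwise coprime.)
The moduli 31, 23, 33 are pairwise coprime, so by the CRT there is a unique solution mod 31·23·33 = 23529.
Solve by successive substitution. Start with x ≡ 23 (mod 31).
  Combine with x ≡ 1 (mod 23): write x = 23 + 31·t and require 23 + 31·t ≡ 1 (mod 23), i.e. 31·t ≡ 1 − 23 ≡ 1 (mod 23). Since 31^(−1) ≡ 3 (mod 23) (31 ≡ 8 (mod 23)), t ≡ 3·1 ≡ 3 (mod 23). So x ≡ 23 + 31·3 = 116 (mod 713).
  Combine with x ≡ 13 (mod 33): write x = 116 + 713·t and require 116 + 713·t ≡ 13 (mod 33), i.e. 713·t ≡ 13 − 116 ≡ 29 (mod 33). Since 713^(−1) ≡ 5 (mod 33) (713 ≡ 20 (mod 33)), t ≡ 5·29 ≡ 13 (mod 33). So x ≡ 116 + 713·13 = 9385 (mod 23529).
Unique solution in [0, 23529): x = 9385.

Final answer: x ≡ 9385 (mod 23529); the representative in [0, 23529) is 9385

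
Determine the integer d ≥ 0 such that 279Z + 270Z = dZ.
In the PID Z, (a, b) is generated by gcd(a, b). Compute gcd(279, 270) with the extended Euclidean algorithm, tracking rows (r, s, t) with s·279 + t·270 = r:
  row A: (279, 1, 0)   [1·279 + 0·270 = 279]
  row B: (270, 0, 1)   [0·279 + 1·270 = 270]
  279 = 1·270 + 9   → row C = row A − 1·row B = (9, 1, −1)   [check: 1·279 − 1·270 = 9]
  270 = 30·9 + 0   → remainder 0, stop. gcd = 9 (last nonzero row C).
So gcd(279, 270) = 9, with Bézout identity 1·279 − 1·270 = 9. Containment (⊇): the Bézout identity exhibits 9 as an element of (279, 270), giving (9) ⊆ (279, 270). Containment (⊆): since 9 | 279 and 9 | 270 (279 = 9·31, 270 = 9·30), every Z-linear combination of 279 and 270 is divisible by 9, so (279, 270) ⊆ (9). Therefore (279, 270) = (9), d = 9.

Final answer: (279, 270) = (9); d = 9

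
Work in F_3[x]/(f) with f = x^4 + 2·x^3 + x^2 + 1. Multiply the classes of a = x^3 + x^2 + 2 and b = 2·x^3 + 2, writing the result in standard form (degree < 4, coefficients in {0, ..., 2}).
Multiply as integer polynomials: a · b = 2·x^6 + 2·x^5 + 6·x^3 + 2·x^2 + 4. Reducing coefficients mod 3: a · b ≡ 2·x^6 + 2·x^5 + 2·x^2 + 1. Now divide by f(x) = x^4 + 2·x^3 + x^2 + 1 in F_3[x], eliminating the leading term at each step:
  leading term 2·x^6: subtract (2·x^2)·f(x) = 2·x^6 + x^5 + 2·x^4 + 2·x^2, leaving x^5 + x^4 + 1 (coefficients mod 3)
  leading term x^5: subtract (x)·f(x) = x^5 + 2·x^4 + x^3 + x, leaving 2·x^4 + 2·x^3 + 2·x + 1 (coefficients mod 3)
  leading term 2·x^4: subtract (2)·f(x) = 2·x^4 + x^3 + 2·x^2 + 2, leaving x^3 + x^2 + 2·x + 2 (coefficients mod 3)
The degree is now < 4, so this is the remainder. Hence a · b ≡ x^3 + x^2 + 2·x + 2 in F_3[x]/(f).

Final answer: a · b ≡ x^3 + x^2 + 2·x + 2 (mod f(x))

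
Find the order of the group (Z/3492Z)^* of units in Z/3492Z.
(Z/3492Z)^* consists of the classes a with gcd(a, 3492) = 1, so its order is φ(3492). φ is multiplicative, with φ(p^e) = p^e − p^(e−1). Factorise 3492 = 2^2 · 3^2 · 97. Then
  φ(3492) = (2^2 − 2^1) · (3^2 − 3^1) · (97 − 1) = 2 · 6 · 96 = 1152.
Thus |(Z/3492Z)^*| = 1152.

Final answer: |(Z/3492Z)^*| = 1152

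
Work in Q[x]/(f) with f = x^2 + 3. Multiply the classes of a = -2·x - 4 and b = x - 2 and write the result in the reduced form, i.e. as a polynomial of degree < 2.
First multiply in Q[x] without reducing: a · b = 8 - 2·x^2. Now divide by f(x) = x^2 + 3, eliminating the leading term at each step:
  leading term -2·x^2: subtract (-2)·f(x) = -2·x^2 - 6, leaving 14
The degree is now < 2, so this is the remainder. Hence a · b ≡ 14 in Q[x]/(f).

Final answer: a · b ≡ 14 (mod f(x))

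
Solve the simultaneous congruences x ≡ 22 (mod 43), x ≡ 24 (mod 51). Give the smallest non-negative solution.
The moduli 43, 51 are pairwise coprime, so by the CRT there is a unique solution mod 43·51 = 2193.
Solve by successive substitution. Start with x ≡ 22 (mod 43).
  Combine with x ≡ 24 (mod 51): write x = 22 + 43·t and require 22 + 43·t ≡ 24 (mod 51), i.e. 43·t ≡ 24 − 22 ≡ 2 (mod 51). Since 43^(−1) ≡ 19 (mod 51), t ≡ 19·2 ≡ 38 (mod 51). So x ≡ 22 + 43·38 = 1656 (mod 2193).
Unique solution in [0, 2193): x = 1656.

Final answer: x ≡ 1656 (mod 2193); the representative in [0, 2193) is 1656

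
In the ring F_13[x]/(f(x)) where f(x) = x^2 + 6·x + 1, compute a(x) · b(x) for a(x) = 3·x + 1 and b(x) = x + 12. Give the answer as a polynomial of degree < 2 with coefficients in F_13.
a · b ≡ 6·x + 9 (mod f(x))

Multiply as integer polynomials: a · b = 3·x^2 + 37·x + 12. Reducing coefficients mod 13: a · b ≡ 3·x^2 + 11·x + 12. Now divide by f(x) = x^2 + 6·x + 1 in F_13[x], eliminating the leading term at each step:
  leading term 3·x^2: subtract (3)·f(x) = 3·x^2 + 5·x + 3, leaving 6·x + 9 (coefficients mod 13)
The degree is now < 2, so this is the remainder. Hence a · b ≡ 6·x + 9 in F_13[x]/(f).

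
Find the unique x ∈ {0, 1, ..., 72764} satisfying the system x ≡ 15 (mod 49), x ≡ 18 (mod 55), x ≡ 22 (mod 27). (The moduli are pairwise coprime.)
The moduli 49, 55, 27 are pairwise coprime, so by the CRT there is a unique solution mod 49·55·27 = 72765.
Solve by successive substitution. Start with x ≡ 15 (mod 49).
  Combine with x ≡ 18 (mod 55): write x = 15 + 49·t and require 15 + 49·t ≡ 18 (mod 55), i.e. 49·t ≡ 18 − 15 ≡ 3 (mod 55). Since 49^(−1) ≡ 9 (mod 55), t ≡ 9·3 ≡ 27 (mod 55). So x ≡ 15 + 49·27 = 1338 (mod 2695).
  Combine with x ≡ 22 (mod 27): write x = 1338 + 2695·t and require 1338 + 2695·t ≡ 22 (mod 27), i.e. 2695·t ≡ 22 − 1338 ≡ 7 (mod 27). Since 2695^(−1) ≡ 16 (mod 27) (2695 ≡ 22 (mod 27)), t ≡ 16·7 ≡ 4 (mod 27). So x ≡ 1338 + 2695·4 = 12118 (mod 72765).
Unique solution in [0, 72765): x = 12118.

Final answer: x ≡ 12118 (mod 72765); the representative in [0, 72765) is 12118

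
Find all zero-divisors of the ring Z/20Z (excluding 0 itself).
nonzero zero-divisors of Z/20Z = {2, 4, 5, 6, 8, 10, 12, 14, 15, 16, 18}

An element a ∈ Z/20Z (with a ≠ 0) is a zero-divisor iff gcd(a, 20) > 1 (because a is a unit precisely when gcd(a, n) = 1, and in Z/nZ every nonzero, non-unit element is a zero-divisor). Scan a = 1, ..., 19 and keep those with gcd(a, 20) > 1:
  gcd(2, 20) = 2, gcd(4, 20) = 4, gcd(5, 20) = 5, gcd(6, 20) = 2, gcd(8, 20) = 4, gcd(10, 20) = 10, gcd(12, 20) = 4, gcd(14, 20) = 2, gcd(15, 20) = 5, gcd(16, 20) = 4, gcd(18, 20) = 2.
All other a ∈ {1, ..., 19} have gcd(a, 20) = 1 and are units. So the nonzero zero-divisors are exactly the 11 values of a appearing in this scan.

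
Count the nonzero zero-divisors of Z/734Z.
Z/734Z has 367 nonzero zero-divisors

In Z/734Z each nonzero element is either a unit (gcd with 734 is 1) or a zero-divisor (gcd > 1). The number of units is φ(734): factorise 734 = 2 · 367, so φ(734) = (2 − 1) · (367 − 1) = 1 · 366 = 366. The nonzero elements number 734 − 1 = 733. Hence the nonzero zero-divisors number 733 − 366 = 367.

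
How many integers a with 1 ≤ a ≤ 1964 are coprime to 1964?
980

The number of a ∈ {1, ..., 1964} with gcd(a, 1964) = 1 is by definition Euler's totient φ(1964). φ is multiplicative, with φ(p^e) = p^e − p^(e−1). Factorise 1964 = 2^2 · 491. Then
  φ(1964) = (2^2 − 2^1) · (491 − 1) = 2 · 490 = 980.
So there are 980 such integers.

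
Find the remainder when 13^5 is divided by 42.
Use repeated squaring. Binary(5) = 101. Walk through the bits of the exponent 5 left-to-right: at each bit after the leading one, square the running value, then multiply by 13 if the bit is 1 (always reducing mod 42):
  bit 1 = 1 (leading): start with 13.
  bit 2 = 0: square 13^2 = 169 ≡ 1 (mod 42).
  bit 3 = 1: square 1^2 = 1; bit is 1, so multiply 1·13 = 13 (mod 42).
Final value: 13^5 ≡ 13 (mod 42).

Final answer: 13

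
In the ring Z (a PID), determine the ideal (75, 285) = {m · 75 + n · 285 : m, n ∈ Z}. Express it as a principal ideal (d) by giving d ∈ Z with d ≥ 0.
In the PID Z, (a, b) is generated by gcd(a, b). Compute gcd(285, 75) with the extended Euclidean algorithm, tracking rows (r, s, t) with s·285 + t·75 = r:
  row A: (285, 1, 0)   [1·285 + 0·75 = 285]
  row B: (75, 0, 1)   [0·285 + 1·75 = 75]
  285 = 3·75 + 60   → row C = row A − 3·row B = (60, 1, −3)   [check: 1·285 − 3·75 = 60]
  75 = 1·60 + 15   → row D = row B − 1·row C = (15, −1, 4)   [check: −1·285 + 4·75 = 15]
  60 = 4·15 + 0   → remainder 0, stop. gcd = 15 (last nonzero row D).
So gcd(75, 285) = 15, with Bézout identity −1·285 + 4·75 = 15. Containment (⊇): the Bézout identity exhibits 15 as an element of (75, 285), giving (15) ⊆ (75, 285). Containment (⊆): since 15 | 75 and 15 | 285 (75 = 15·5, 285 = 15·19), every Z-linear combination of 75 and 285 is divisible by 15, so (75, 285) ⊆ (15). Therefore (75, 285) = (15), d = 15.

Final answer: (75, 285) = (15); d = 15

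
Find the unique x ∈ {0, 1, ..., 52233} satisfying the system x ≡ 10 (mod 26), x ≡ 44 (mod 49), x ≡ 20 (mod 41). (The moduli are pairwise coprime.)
The moduli 26, 49, 41 are pairwise coprime, so by the CRT there is a unique solution mod 26·49·41 = 52234.
Solve by successive substitution. Start with x ≡ 10 (mod 26).
  Combine with x ≡ 44 (mod 49): write x = 10 + 26·t and require 10 + 26·t ≡ 44 (mod 49), i.e. 26·t ≡ 44 − 10 ≡ 34 (mod 49). Since 26^(−1) ≡ 17 (mod 49), t ≡ 17·34 ≡ 39 (mod 49). So x ≡ 10 + 26·39 = 1024 (mod 1274).
  Combine with x ≡ 20 (mod 41): write x = 1024 + 1274·t and require 1024 + 1274·t ≡ 20 (mod 41), i.e. 1274·t ≡ 20 − 1024 ≡ 21 (mod 41). Since 1274^(−1) ≡ 14 (mod 41) (1274 ≡ 3 (mod 41)), t ≡ 14·21 ≡ 7 (mod 41). So x ≡ 1024 + 1274·7 = 9942 (mod 52234).
Unique solution in [0, 52234): x = 9942.

Final answer: x ≡ 9942 (mod 52234); the representative in [0, 52234) is 9942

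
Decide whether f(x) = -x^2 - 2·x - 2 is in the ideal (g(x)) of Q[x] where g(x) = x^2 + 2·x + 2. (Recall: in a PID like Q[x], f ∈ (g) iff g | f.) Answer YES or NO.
YES

In Q[x] the ideal (g) consists of all multiples of g, so f ∈ (g) iff g | f, i.e. iff the remainder of f on division by g is 0. Divide f by g (g is monic, so eliminate the leading term of the running remainder at each step):
  leading term -x^2: subtract (-1)·g(x) = -x^2 - 2·x - 2, leaving 0
The remainder is 0, so f(x) = g(x) · h(x) with h(x) = -1. Hence g | f, i.e. f ∈ (g).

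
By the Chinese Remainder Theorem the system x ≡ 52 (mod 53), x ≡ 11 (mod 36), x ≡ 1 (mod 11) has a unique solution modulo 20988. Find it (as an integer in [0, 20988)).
x ≡ 20351 (mod 20988); the representative in [0, 20988) is 20351

The moduli 53, 36, 11 are pairwise coprime, so by the CRT there is a unique solution mod 53·36·11 = 20988.
Solve by successive substitution. Start with x ≡ 52 (mod 53).
  Combine with x ≡ 11 (mod 36): write x = 52 + 53·t and require 52 + 53·t ≡ 11 (mod 36), i.e. 53·t ≡ 11 − 52 ≡ 31 (mod 36). Since 53^(−1) ≡ 17 (mod 36) (53 ≡ 17 (mod 36)), t ≡ 17·31 ≡ 23 (mod 36). So x ≡ 52 + 53·23 = 1271 (mod 1908).
  Combine with x ≡ 1 (mod 11): write x = 1271 + 1908·t and require 1271 + 1908·t ≡ 1 (mod 11), i.e. 1908·t ≡ 1 − 1271 ≡ 6 (mod 11). Since 1908^(−1) ≡ 9 (mod 11) (1908 ≡ 5 (mod 11)), t ≡ 9·6 ≡ 10 (mod 11). So x ≡ 1271 + 1908·10 = 20351 (mod 20988).
Unique solution in [0, 20988): x = 20351.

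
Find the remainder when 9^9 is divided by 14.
1

Use repeated squaring. Binary(9) = 1001. Walk through the bits of the exponent 9 left-to-right: at each bit after the leading one, square the running value, then multiply by 9 if the bit is 1 (always reducing mod 14):
  bit 1 = 1 (leading): start with 9.
  bit 2 = 0: square 9^2 = 81 ≡ 11 (mod 14).
  bit 3 = 0: square 11^2 = 121 ≡ 9 (mod 14).
  bit 4 = 1: square 9^2 = 81 ≡ 11; bit is 1, so multiply 11·9 = 99 ≡ 1 (mod 14).
Final value: 9^9 ≡ 1 (mod 14).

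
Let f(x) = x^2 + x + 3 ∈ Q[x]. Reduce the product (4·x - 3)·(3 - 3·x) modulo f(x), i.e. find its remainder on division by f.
First multiply in Q[x] without reducing: a · b = -12·x^2 + 21·x - 9. Now divide by f(x) = x^2 + x + 3, eliminating the leading term at each step:
  leading term -12·x^2: subtract (-12)·f(x) = -12·x^2 - 12·x - 36, leaving 33·x + 27
The degree is now < 2, so this is the remainder. Hence a · b ≡ 33·x + 27 in Q[x]/(f).

Final answer: a · b ≡ 33·x + 27 (mod f(x))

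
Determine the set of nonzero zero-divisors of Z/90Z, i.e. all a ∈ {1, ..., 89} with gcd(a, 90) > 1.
nonzero zero-divisors of Z/90Z = {2, 3, 4, 5, 6, 8, 9, 10, 12, 14, 15, 16, 18, 20, 21, 22, 24, 25, 26, 27, 28, 30, 32, 33, 34, 35, 36, 38, 39, 40, 42, 44, 45, 46, 48, 50, 51, 52, 54, 55, 56, 57, 58, 60, 62, 63, 64, 65, 66, 68, 69, 70, 72, 74, 75, 76, 78, 80, 81, 82, 84, 85, 86, 87, 88}

An element a ∈ Z/90Z (with a ≠ 0) is a zero-divisor iff gcd(a, 90) > 1 (because a is a unit precisely when gcd(a, n) = 1, and in Z/nZ every nonzero, non-unit element is a zero-divisor). Scan a = 1, ..., 89 and keep those with gcd(a, 90) > 1:
  gcd(2, 90) = 2, gcd(3, 90) = 3, gcd(4, 90) = 2, gcd(5, 90) = 5, gcd(6, 90) = 6, gcd(8, 90) = 2, gcd(9, 90) = 9, gcd(10, 90) = 10, gcd(12, 90) = 6, gcd(14, 90) = 2, gcd(15, 90) = 15, gcd(16, 90) = 2, gcd(18, 90) = 18, gcd(20, 90) = 10, gcd(21, 90) = 3, gcd(22, 90) = 2, gcd(24, 90) = 6, gcd(25, 90) = 5, gcd(26, 90) = 2, gcd(27, 90) = 9, gcd(28, 90) = 2, gcd(30, 90) = 30, gcd(32, 90) = 2, gcd(33, 90) = 3, gcd(34, 90) = 2, gcd(35, 90) = 5, gcd(36, 90) = 18, gcd(38, 90) = 2, gcd(39, 90) = 3, gcd(40, 90) = 10, gcd(42, 90) = 6, gcd(44, 90) = 2, gcd(45, 90) = 45, gcd(46, 90) = 2, gcd(48, 90) = 6, gcd(50, 90) = 10, gcd(51, 90) = 3, gcd(52, 90) = 2, gcd(54, 90) = 18, gcd(55, 90) = 5, gcd(56, 90) = 2, gcd(57, 90) = 3, gcd(58, 90) = 2, gcd(60, 90) = 30, gcd(62, 90) = 2, gcd(63, 90) = 9, gcd(64, 90) = 2, gcd(65, 90) = 5, gcd(66, 90) = 6, gcd(68, 90) = 2, gcd(69, 90) = 3, gcd(70, 90) = 10, gcd(72, 90) = 18, gcd(74, 90) = 2, gcd(75, 90) = 15, gcd(76, 90) = 2, gcd(78, 90) = 6, gcd(80, 90) = 10, gcd(81, 90) = 9, gcd(82, 90) = 2, gcd(84, 90) = 6, gcd(85, 90) = 5, gcd(86, 90) = 2, gcd(87, 90) = 3, gcd(88, 90) = 2.
All other a ∈ {1, ..., 89} have gcd(a, 90) = 1 and are units. So the nonzero zero-divisors are exactly the 65 values of a appearing in this scan.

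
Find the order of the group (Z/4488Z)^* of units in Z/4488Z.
(Z/4488Z)^* consists of the classes a with gcd(a, 4488) = 1, so its order is φ(4488). φ is multiplicative, with φ(p^e) = p^e − p^(e−1). Factorise 4488 = 2^3 · 3 · 11 · 17. Then
  φ(4488) = (2^3 − 2^2) · (3 − 1) · (11 − 1) · (17 − 1) = 4 · 2 · 10 · 16 = 1280.
Thus |(Z/4488Z)^*| = 1280.

Final answer: |(Z/4488Z)^*| = 1280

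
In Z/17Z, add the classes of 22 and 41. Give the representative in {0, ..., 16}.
12

Reduce the summands first: 22 ≡ 5, 41 ≡ 7 (mod 17), so 22 + 41 ≡ 5 + 7 (mod 17). 5 + 7 = 12; 12 = 0·17 + 12, so (22 + 41) mod 17 = 12.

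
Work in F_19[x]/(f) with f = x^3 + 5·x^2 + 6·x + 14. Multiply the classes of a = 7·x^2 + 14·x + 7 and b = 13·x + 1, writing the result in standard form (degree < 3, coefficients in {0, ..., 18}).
a · b ≡ 15·x + 6 (mod f(x))

Multiply as integer polynomials: a · b = 91·x^3 + 189·x^2 + 105·x + 7. Reducing coefficients mod 19: a · b ≡ 15·x^3 + 18·x^2 + 10·x + 7. Now divide by f(x) = x^3 + 5·x^2 + 6·x + 14 in F_19[x], eliminating the leading term at each step:
  leading term 15·x^3: subtract (15)·f(x) = 15·x^3 + 18·x^2 + 14·x + 1, leaving 15·x + 6 (coefficients mod 19)
The degree is now < 3, so this is the remainder. Hence a · b ≡ 15·x + 6 in F_19[x]/(f).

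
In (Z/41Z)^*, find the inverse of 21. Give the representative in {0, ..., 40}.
21^(−1) ≡ 2 (mod 41)

Apply the extended Euclidean algorithm to (41, 21), tracking rows (r, s, t) with s·41 + t·21 = r. Each division r_prev = q·r_cur + r_new produces the new row as (previous row) − q·(current row):
  row A: (41, 1, 0)   [1·41 + 0·21 = 41]
  row B: (21, 0, 1)   [0·41 + 1·21 = 21]
  41 = 1·21 + 20   → row C = row A − 1·row B = (20, 1, −1)   [check: 1·41 − 1·21 = 20]
  21 = 1·20 + 1   → row D = row B − 1·row C = (1, −1, 2)   [check: −1·41 + 2·21 = 1]
  20 = 20·1 + 0   → remainder 0, stop. gcd = 1 (last nonzero row D).
The gcd is 1, so 21 is invertible mod 41. The last nonzero row gives −1·41 + 2·21 = 1, so t = 2. So 21^(−1) ≡ 2 (mod 41). Verify: 21 · 2 = 42 ≡ 1 (mod 41). ✓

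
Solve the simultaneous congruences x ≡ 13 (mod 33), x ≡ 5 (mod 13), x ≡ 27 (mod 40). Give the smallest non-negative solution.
The moduli 33, 13, 40 are pairwise coprime, so by the CRT there is a unique solution mod 33·13·40 = 17160.
Solve by successive substitution. Start with x ≡ 13 (mod 33).
  Combine with x ≡ 5 (mod 13): write x = 13 + 33·t and require 13 + 33·t ≡ 5 (mod 13), i.e. 33·t ≡ 5 − 13 ≡ 5 (mod 13). Since 33^(−1) ≡ 2 (mod 13) (33 ≡ 7 (mod 13)), t ≡ 2·5 ≡ 10 (mod 13). So x ≡ 13 + 33·10 = 343 (mod 429).
  Combine with x ≡ 27 (mod 40): write x = 343 + 429·t and require 343 + 429·t ≡ 27 (mod 40), i.e. 429·t ≡ 27 − 343 ≡ 4 (mod 40). Since 429^(−1) ≡ 29 (mod 40) (429 ≡ 29 (mod 40)), t ≡ 29·4 ≡ 36 (mod 40). So x ≡ 343 + 429·36 = 15787 (mod 17160).
Unique solution in [0, 17160): x = 15787.

Final answer: x ≡ 15787 (mod 17160); the representative in [0, 17160) is 15787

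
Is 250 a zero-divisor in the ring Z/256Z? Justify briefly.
gcd(250, 256) = 2 > 1, so 250 is not a unit in Z/256Z. In Z/nZ every nonzero non-unit is a zero-divisor: explicitly, take b = 256/gcd = 128 ≠ 0 (mod 256); then 250·128 = 32000 = 125·256, i.e. 250·128 ≡ 0 (mod 256). So 250 is a zero-divisor.

Final answer: YES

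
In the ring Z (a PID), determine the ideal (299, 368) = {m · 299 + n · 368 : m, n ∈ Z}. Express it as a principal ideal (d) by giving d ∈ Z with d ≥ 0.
In the PID Z, (a, b) is generated by gcd(a, b). Compute gcd(368, 299) with the extended Euclidean algorithm, tracking rows (r, s, t) with s·368 + t·299 = r:
  row A: (368, 1, 0)   [1·368 + 0·299 = 368]
  row B: (299, 0, 1)   [0·368 + 1·299 = 299]
  368 = 1·299 + 69   → row C = row A − 1·row B = (69, 1, −1)   [check: 1·368 − 1·299 = 69]
  299 = 4·69 + 23   → row D = row B − 4·row C = (23, −4, 5)   [check: −4·368 + 5·299 = 23]
  69 = 3·23 + 0   → remainder 0, stop. gcd = 23 (last nonzero row D).
So gcd(299, 368) = 23, with Bézout identity −4·368 + 5·299 = 23. Containment (⊇): the Bézout identity exhibits 23 as an element of (299, 368), giving (23) ⊆ (299, 368). Containment (⊆): since 23 | 299 and 23 | 368 (299 = 23·13, 368 = 23·16), every Z-linear combination of 299 and 368 is divisible by 23, so (299, 368) ⊆ (23). Therefore (299, 368) = (23), d = 23.

Final answer: (299, 368) = (23); d = 23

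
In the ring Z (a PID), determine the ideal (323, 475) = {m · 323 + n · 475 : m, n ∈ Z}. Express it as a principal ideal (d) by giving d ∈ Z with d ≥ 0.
(323, 475) = (19); d = 19

In the PID Z, (a, b) is generated by gcd(a, b). Compute gcd(475, 323) with the extended Euclidean algorithm, tracking rows (r, s, t) with s·475 + t·323 = r:
  row A: (475, 1, 0)   [1·475 + 0·323 = 475]
  row B: (323, 0, 1)   [0·475 + 1·323 = 323]
  475 = 1·323 + 152   → row C = row A − 1·row B = (152, 1, −1)   [check: 1·475 − 1·323 = 152]
  323 = 2·152 + 19   → row D = row B − 2·row C = (19, −2, 3)   [check: −2·475 + 3·323 = 19]
  152 = 8·19 + 0   → remainder 0, stop. gcd = 19 (last nonzero row D).
So gcd(323, 475) = 19, with Bézout identity −2·475 + 3·323 = 19. Containment (⊇): the Bézout identity exhibits 19 as an element of (323, 475), giving (19) ⊆ (323, 475). Containment (⊆): since 19 | 323 and 19 | 475 (323 = 19·17, 475 = 19·25), every Z-linear combination of 323 and 475 is divisible by 19, so (323, 475) ⊆ (19). Therefore (323, 475) = (19), d = 19.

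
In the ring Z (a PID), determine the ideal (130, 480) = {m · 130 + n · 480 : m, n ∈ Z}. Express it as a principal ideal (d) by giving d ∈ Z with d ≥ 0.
In the PID Z, (a, b) is generated by gcd(a, b). Compute gcd(480, 130) with the extended Euclidean algorithm, tracking rows (r, s, t) with s·480 + t·130 = r:
  row A: (480, 1, 0)   [1·480 + 0·130 = 480]
  row B: (130, 0, 1)   [0·480 + 1·130 = 130]
  480 = 3·130 + 90   → row C = row A − 3·row B = (90, 1, −3)   [check: 1·480 − 3·130 = 90]
  130 = 1·90 + 40   → row D = row B − 1·row C = (40, −1, 4)   [check: −1·480 + 4·130 = 40]
  90 = 2·40 + 10   → row E = row C − 2·row D = (10, 3, −11)   [check: 3·480 − 11·130 = 10]
  40 = 4·10 + 0   → remainder 0, stop. gcd = 10 (last nonzero row E).
So gcd(130, 480) = 10, with Bézout identity 3·480 − 11·130 = 10. Containment (⊇): the Bézout identity exhibits 10 as an element of (130, 480), giving (10) ⊆ (130, 480). Containment (⊆): since 10 | 130 and 10 | 480 (130 = 10·13, 480 = 10·48), every Z-linear combination of 130 and 480 is divisible by 10, so (130, 480) ⊆ (10). Therefore (130, 480) = (10), d = 10.

Final answer: (130, 480) = (10); d = 10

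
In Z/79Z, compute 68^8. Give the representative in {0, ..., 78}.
44

Use repeated squaring. Binary(8) = 1000. Walk through the bits of the exponent 8 left-to-right: at each bit after the leading one, square the running value, then multiply by 68 if the bit is 1 (always reducing mod 79):
  bit 1 = 1 (leading): start with 68.
  bit 2 = 0: square 68^2 = 4624 ≡ 42 (mod 79).
  bit 3 = 0: square 42^2 = 1764 ≡ 26 (mod 79).
  bit 4 = 0: square 26^2 = 676 ≡ 44 (mod 79).
Final value: 68^8 ≡ 44 (mod 79).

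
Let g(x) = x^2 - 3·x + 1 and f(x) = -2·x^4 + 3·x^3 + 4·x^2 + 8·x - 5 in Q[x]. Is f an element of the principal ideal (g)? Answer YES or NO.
NO

In Q[x] the ideal (g) consists of all multiples of g, so f ∈ (g) iff g | f, i.e. iff the remainder of f on division by g is 0. Divide f by g (g is monic, so eliminate the leading term of the running remainder at each step):
  leading term -2·x^4: subtract (-2·x^2)·g(x) = -2·x^4 + 6·x^3 - 2·x^2, leaving -3·x^3 + 6·x^2 + 8·x - 5
  leading term -3·x^3: subtract (-3·x)·g(x) = -3·x^3 + 9·x^2 - 3·x, leaving -3·x^2 + 11·x - 5
  leading term -3·x^2: subtract (-3)·g(x) = -3·x^2 + 9·x - 3, leaving 2·x - 2
The remainder r(x) = 2·x - 2 ≠ 0 (and deg r < deg g), so g ∤ f, i.e. f ∉ (g).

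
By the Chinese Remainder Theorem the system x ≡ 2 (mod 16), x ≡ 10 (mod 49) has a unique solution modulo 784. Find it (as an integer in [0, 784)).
x ≡ 402 (mod 784); the representative in [0, 784) is 402

The moduli 16, 49 are pairwise coprime, so by the CRT there is a unique solution mod 16·49 = 784.
Solve by successive substitution. Start with x ≡ 2 (mod 16).
  Combine with x ≡ 10 (mod 49): write x = 2 + 16·t and require 2 + 16·t ≡ 10 (mod 49), i.e. 16·t ≡ 10 − 2 ≡ 8 (mod 49). Since 16^(−1) ≡ 46 (mod 49), t ≡ 46·8 ≡ 25 (mod 49). So x ≡ 2 + 16·25 = 402 (mod 784).
Unique solution in [0, 784): x = 402.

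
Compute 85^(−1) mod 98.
85^(−1) ≡ 15 (mod 98)

Apply the extended Euclidean algorithm to (98, 85), tracking rows (r, s, t) with s·98 + t·85 = r. Each division r_prev = q·r_cur + r_new produces the new row as (previous row) − q·(current row):
  row A: (98, 1, 0)   [1·98 + 0·85 = 98]
  row B: (85, 0, 1)   [0·98 + 1·85 = 85]
  98 = 1·85 + 13   → row C = row A − 1·row B = (13, 1, −1)   [check: 1·98 − 1·85 = 13]
  85 = 6·13 + 7   → row D = row B − 6·row C = (7, −6, 7)   [check: −6·98 + 7·85 = 7]
  13 = 1·7 + 6   → row E = row C − 1·row D = (6, 7, −8)   [check: 7·98 − 8·85 = 6]
  7 = 1·6 + 1   → row F = row D − 1·row E = (1, −13, 15)   [check: −13·98 + 15·85 = 1]
  6 = 6·1 + 0   → remainder 0, stop. gcd = 1 (last nonzero row F).
The gcd is 1, so 85 is invertible mod 98. The last nonzero row gives −13·98 + 15·85 = 1, so t = 15. So 85^(−1) ≡ 15 (mod 98). Verify: 85 · 15 = 1275 ≡ 1 (mod 98). ✓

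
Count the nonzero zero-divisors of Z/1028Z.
Z/1028Z has 515 nonzero zero-divisors

In Z/1028Z each nonzero element is either a unit (gcd with 1028 is 1) or a zero-divisor (gcd > 1). The number of units is φ(1028): factorise 1028 = 2^2 · 257, so φ(1028) = (2^2 − 2^1) · (257 − 1) = 2 · 256 = 512. The nonzero elements number 1028 − 1 = 1027. Hence the nonzero zero-divisors number 1027 − 512 = 515.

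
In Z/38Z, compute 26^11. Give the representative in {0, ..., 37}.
Use repeated squaring. Binary(11) = 1011. Walk through the bits of the exponent 11 left-to-right: at each bit after the leading one, square the running value, then multiply by 26 if the bit is 1 (always reducing mod 38):
  bit 1 = 1 (leading): start with 26.
  bit 2 = 0: square 26^2 = 676 ≡ 30 (mod 38).
  bit 3 = 1: square 30^2 = 900 ≡ 26; bit is 1, so multiply 26·26 = 676 ≡ 30 (mod 38).
  bit 4 = 1: square 30^2 = 900 ≡ 26; bit is 1, so multiply 26·26 = 676 ≡ 30 (mod 38).
Final value: 26^11 ≡ 30 (mod 38).

Final answer: 30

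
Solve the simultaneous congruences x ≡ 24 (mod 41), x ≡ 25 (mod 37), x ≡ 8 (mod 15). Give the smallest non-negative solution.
x ≡ 5723 (mod 22755); the representative in [0, 22755) is 5723

The moduli 41, 37, 15 are pairwise coprime, so by the CRT there is a unique solution mod 41·37·15 = 22755.
Solve by successive substitution. Start with x ≡ 24 (mod 41).
  Combine with x ≡ 25 (mod 37): write x = 24 + 41·t and require 24 + 41·t ≡ 25 (mod 37), i.e. 41·t ≡ 25 − 24 ≡ 1 (mod 37). Since 41^(−1) ≡ 28 (mod 37) (41 ≡ 4 (mod 37)), t ≡ 28·1 ≡ 28 (mod 37). So x ≡ 24 + 41·28 = 1172 (mod 1517).
  Combine with x ≡ 8 (mod 15): write x = 1172 + 1517·t and require 1172 + 1517·t ≡ 8 (mod 15), i.e. 1517·t ≡ 8 − 1172 ≡ 6 (mod 15). Since 1517^(−1) ≡ 8 (mod 15) (1517 ≡ 2 (mod 15)), t ≡ 8·6 ≡ 3 (mod 15). So x ≡ 1172 + 1517·3 = 5723 (mod 22755).
Unique solution in [0, 22755): x = 5723.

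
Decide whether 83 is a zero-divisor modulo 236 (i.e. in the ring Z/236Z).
gcd(83, 236) = 1, so 83 is a unit in Z/236Z (it has a multiplicative inverse). A unit cannot be a zero-divisor: if 83·b ≡ 0 then multiplying both sides by 83^(−1) gives b ≡ 0. So 83 is not a zero-divisor.

Final answer: NO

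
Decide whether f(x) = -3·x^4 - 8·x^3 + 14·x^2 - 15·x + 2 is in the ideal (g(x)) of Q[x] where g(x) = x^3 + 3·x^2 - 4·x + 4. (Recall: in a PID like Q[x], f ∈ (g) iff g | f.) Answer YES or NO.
NO

In Q[x] the ideal (g) consists of all multiples of g, so f ∈ (g) iff g | f, i.e. iff the remainder of f on division by g is 0. Divide f by g (g is monic, so eliminate the leading term of the running remainder at each step):
  leading term -3·x^4: subtract (-3·x)·g(x) = -3·x^4 - 9·x^3 + 12·x^2 - 12·x, leaving x^3 + 2·x^2 - 3·x + 2
  leading term x^3: subtract (1)·g(x) = x^3 + 3·x^2 - 4·x + 4, leaving -x^2 + x - 2
The remainder r(x) = -x^2 + x - 2 ≠ 0 (and deg r < deg g), so g ∤ f, i.e. f ∉ (g).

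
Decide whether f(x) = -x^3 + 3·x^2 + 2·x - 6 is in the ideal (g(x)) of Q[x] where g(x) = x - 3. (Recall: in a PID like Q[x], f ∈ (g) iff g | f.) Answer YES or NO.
In Q[x] the ideal (g) consists of all multiples of g, so f ∈ (g) iff g | f, i.e. iff the remainder of f on division by g is 0. Divide f by g (g is monic, so eliminate the leading term of the running remainder at each step):
  leading term -x^3: subtract (-x^2)·g(x) = -x^3 + 3·x^2, leaving 2·x - 6
  leading term 2·x: subtract (2)·g(x) = 2·x - 6, leaving 0
The remainder is 0, so f(x) = g(x) · h(x) with h(x) = 2 - x^2. Hence g | f, i.e. f ∈ (g).

Final answer: YES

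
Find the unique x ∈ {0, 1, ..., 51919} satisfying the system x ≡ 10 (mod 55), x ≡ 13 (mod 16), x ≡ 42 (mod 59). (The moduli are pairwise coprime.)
x ≡ 22285 (mod 51920); the representative in [0, 51920) is 22285

The moduli 55, 16, 59 are pairwise coprime, so by the CRT there is a unique solution mod 55·16·59 = 51920.
Solve by successive substitution. Start with x ≡ 10 (mod 55).
  Combine with x ≡ 13 (mod 16): write x = 10 + 55·t and require 10 + 55·t ≡ 13 (mod 16), i.e. 55·t ≡ 13 − 10 ≡ 3 (mod 16). Since 55^(−1) ≡ 7 (mod 16) (55 ≡ 7 (mod 16)), t ≡ 7·3 ≡ 5 (mod 16). So x ≡ 10 + 55·5 = 285 (mod 880).
  Combine with x ≡ 42 (mod 59): write x = 285 + 880·t and require 285 + 880·t ≡ 42 (mod 59), i.e. 880·t ≡ 42 − 285 ≡ 52 (mod 59). Since 880^(−1) ≡ 47 (mod 59) (880 ≡ 54 (mod 59)), t ≡ 47·52 ≡ 25 (mod 59). So x ≡ 285 + 880·25 = 22285 (mod 51920).
Unique solution in [0, 51920): x = 22285.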